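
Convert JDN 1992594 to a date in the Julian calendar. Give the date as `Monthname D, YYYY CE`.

June 5, 743 CE

The proleptic Gregorian equivalent of JDN 1992594 is 9 June 743.
In the Julian calendar that day is June 5, 743 CE.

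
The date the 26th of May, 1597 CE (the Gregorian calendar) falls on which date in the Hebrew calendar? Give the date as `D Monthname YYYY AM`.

Julian Day Number of the source date = 2304498.
Converting JDN 2304498 to the Hebrew calendar gives 9 Sivan 5357 AM.

9 Sivan 5357 AM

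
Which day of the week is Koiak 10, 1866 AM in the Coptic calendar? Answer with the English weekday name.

In the Gregorian calendar this is 20 December 2149 (JDN 2506320).
Since JDN mod 7 = 5 (0 = Monday), the day is Saturday.

Saturday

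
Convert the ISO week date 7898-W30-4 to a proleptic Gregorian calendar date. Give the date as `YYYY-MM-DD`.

7898-07-28

ISO week 1 of 7898 is the week containing the first Thursday of 7898.
Week 30, day 4 (Thursday) lands on 7898-07-28.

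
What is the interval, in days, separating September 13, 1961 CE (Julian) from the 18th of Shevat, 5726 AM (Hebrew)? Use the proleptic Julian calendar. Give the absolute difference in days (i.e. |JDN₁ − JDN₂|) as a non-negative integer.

1596

First date → JDN 2437569; second date → JDN 2439165.
The interval is |2437569 − 2439165| = 1596 days.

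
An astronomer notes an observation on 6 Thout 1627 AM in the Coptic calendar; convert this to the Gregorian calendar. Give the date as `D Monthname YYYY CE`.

16 September 1910 CE

Julian Day Number of the source date = 2418931.
Converting JDN 2418931 to the Gregorian calendar gives 16 September 1910 CE.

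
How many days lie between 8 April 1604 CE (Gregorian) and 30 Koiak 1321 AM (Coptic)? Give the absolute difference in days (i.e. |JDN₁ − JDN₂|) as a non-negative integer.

272

JDN of the first date = 2307007.
JDN of the second date = 2307279.
|2307279 − 2307007| = 272.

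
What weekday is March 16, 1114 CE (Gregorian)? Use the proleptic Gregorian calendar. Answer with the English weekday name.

Monday

Since JDN mod 7 = 0 (0 = Monday), the day is Monday.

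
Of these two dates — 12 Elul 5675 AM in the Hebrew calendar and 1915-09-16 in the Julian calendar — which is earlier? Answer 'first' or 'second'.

first

The two dates have Julian Day Numbers 2420732 and 2420770 respectively.
Since 2420732 < 2420770, the first date comes first.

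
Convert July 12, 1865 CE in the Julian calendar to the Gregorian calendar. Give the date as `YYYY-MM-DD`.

1865-07-24

At this point the Julian calendar is 12 days behind the Gregorian.
12 July 1865 Julian + 12 days → 24 July 1865 Gregorian.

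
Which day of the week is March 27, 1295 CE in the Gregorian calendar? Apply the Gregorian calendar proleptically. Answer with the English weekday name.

2194135 ≡ 6 (mod 7); counting from Monday = 0 gives Sunday.

Sunday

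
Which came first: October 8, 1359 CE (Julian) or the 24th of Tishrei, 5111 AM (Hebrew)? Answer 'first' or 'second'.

second

First date → JDN 2217713; second date → JDN 2214415.
JDN 2214415 < JDN 2217713, so the second date is earlier.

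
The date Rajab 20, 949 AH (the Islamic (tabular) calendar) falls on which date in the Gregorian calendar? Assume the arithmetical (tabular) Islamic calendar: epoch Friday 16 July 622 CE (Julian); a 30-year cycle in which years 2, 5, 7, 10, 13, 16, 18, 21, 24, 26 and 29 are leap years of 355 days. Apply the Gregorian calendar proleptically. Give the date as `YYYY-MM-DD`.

Julian Day Number of the source date = 2284576.
Converting JDN 2284576 to the Gregorian calendar gives 9 November 1542 CE.

1542-11-09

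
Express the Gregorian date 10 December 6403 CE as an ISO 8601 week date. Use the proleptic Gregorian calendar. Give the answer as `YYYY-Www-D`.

The weekday is Wednesday (ISO weekday 3).
That Wednesday belongs to ISO week 50 of ISO year 6403.

6403-W50-3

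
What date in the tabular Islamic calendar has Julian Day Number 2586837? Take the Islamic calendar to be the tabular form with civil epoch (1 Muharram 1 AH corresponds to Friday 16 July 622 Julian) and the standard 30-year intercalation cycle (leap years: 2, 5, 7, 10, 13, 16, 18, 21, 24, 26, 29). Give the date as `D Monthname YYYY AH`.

7 Rajab 1802 AH

JDN 2586837 is 2 June 2370 in the Gregorian calendar.
In the tabular Islamic calendar that day is 7 Rajab 1802 AH.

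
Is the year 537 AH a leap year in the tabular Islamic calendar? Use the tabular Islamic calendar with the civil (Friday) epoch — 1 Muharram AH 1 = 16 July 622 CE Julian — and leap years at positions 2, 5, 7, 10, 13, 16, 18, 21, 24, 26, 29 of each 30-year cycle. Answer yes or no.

no

Year 537 AH is year 27 of its 30-year cycle; leap positions are 2, 5, 7, 10, 13, 16, 18, 21, 24, 26, 29, so it is a common year (354 days).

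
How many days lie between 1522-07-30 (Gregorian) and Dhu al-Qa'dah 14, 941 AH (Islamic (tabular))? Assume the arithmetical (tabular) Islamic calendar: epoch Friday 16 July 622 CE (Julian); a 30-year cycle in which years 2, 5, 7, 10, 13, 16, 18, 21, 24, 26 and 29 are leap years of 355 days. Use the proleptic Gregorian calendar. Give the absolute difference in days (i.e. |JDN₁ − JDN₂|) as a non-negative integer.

JDN of the first date = 2277169.
JDN of the second date = 2281853.
|2281853 − 2277169| = 4684.

4684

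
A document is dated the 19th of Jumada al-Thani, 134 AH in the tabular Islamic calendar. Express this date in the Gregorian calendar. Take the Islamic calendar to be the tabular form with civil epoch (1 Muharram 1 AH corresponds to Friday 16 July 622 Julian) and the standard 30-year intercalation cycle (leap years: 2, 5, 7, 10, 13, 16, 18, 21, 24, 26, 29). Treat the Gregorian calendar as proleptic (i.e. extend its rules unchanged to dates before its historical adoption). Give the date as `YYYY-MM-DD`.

0752-01-16

Julian Day Number of the source date = 1995737.
Converting JDN 1995737 to the Gregorian calendar gives 16 January 752 CE.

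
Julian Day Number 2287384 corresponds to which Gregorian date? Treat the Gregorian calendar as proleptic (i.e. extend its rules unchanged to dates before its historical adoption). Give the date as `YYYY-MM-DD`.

JDN 2451545 is 1 Jan 2000; 2287384 is −164161 days from there.

1550-07-18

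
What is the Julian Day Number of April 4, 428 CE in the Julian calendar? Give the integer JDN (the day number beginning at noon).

1877479

In the proleptic Gregorian calendar the same day is 5 April 428.
JDN 2299161 is 15 October 1582 CE (Gregorian); the target day is −421682 days from there, so JDN = 1877479.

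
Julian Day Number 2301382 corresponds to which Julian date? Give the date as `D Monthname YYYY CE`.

3 November 1588 CE

The Gregorian equivalent of JDN 2301382 is 13 November 1588.
In the Julian calendar that day is 3 November 1588 CE.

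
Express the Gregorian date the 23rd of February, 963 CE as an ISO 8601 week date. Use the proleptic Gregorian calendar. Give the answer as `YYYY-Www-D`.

0963-W08-3

The weekday is Wednesday (ISO weekday 3).
That Wednesday belongs to ISO week 8 of ISO year 963.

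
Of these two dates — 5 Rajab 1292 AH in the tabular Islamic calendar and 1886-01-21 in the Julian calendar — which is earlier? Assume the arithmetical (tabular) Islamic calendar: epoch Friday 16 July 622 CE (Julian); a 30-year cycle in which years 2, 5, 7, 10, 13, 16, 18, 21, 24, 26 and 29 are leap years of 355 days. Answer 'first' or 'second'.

First date → JDN 2406108; second date → JDN 2409940.
JDN 2406108 < JDN 2409940, so the first date is earlier.

first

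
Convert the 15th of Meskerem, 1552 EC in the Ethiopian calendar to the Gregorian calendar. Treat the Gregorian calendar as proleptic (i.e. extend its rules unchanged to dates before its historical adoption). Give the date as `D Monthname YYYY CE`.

23 September 1559 CE

Julian Day Number of the source date = 2290738.
Converting JDN 2290738 to the Gregorian calendar gives 23 September 1559 CE.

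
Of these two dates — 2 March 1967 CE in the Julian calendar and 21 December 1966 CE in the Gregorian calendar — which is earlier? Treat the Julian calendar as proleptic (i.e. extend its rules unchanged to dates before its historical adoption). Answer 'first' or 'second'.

second

First date → JDN 2439565; second date → JDN 2439481.
JDN 2439481 < JDN 2439565, so the second date is earlier.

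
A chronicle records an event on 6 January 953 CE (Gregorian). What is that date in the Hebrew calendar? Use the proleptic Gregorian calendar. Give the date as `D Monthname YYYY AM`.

12 Tevet 4713 AM

Both dates share Julian Day Number 2069142; in the Hebrew calendar that is 12 Tevet 4713 AM.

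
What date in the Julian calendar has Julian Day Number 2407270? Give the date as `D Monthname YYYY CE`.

30 September 1878 CE

JDN 2407270 is 12 October 1878 in the Gregorian calendar.
In the Julian calendar that day is 30 September 1878 CE.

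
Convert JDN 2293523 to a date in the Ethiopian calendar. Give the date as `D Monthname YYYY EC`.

4 Ginbot 1559 EC

The proleptic Gregorian equivalent of JDN 2293523 is 9 May 1567.
In the Ethiopian calendar that day is 4 Ginbot 1559 EC.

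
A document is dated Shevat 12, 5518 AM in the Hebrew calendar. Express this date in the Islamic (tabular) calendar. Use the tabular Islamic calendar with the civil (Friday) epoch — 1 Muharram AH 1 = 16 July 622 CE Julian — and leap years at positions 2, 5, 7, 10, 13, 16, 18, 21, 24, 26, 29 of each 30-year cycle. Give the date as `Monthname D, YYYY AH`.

Jumada al-Awwal 11, 1171 AH

The source date corresponds to 21 January 1758 in the Gregorian calendar (JDN 2363177).
That day falls on 11 Jumada al-Awwal 1171 AH in the tabular Islamic calendar.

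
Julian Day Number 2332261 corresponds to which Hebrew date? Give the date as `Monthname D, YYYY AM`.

Sivan 15, 5433 AM

The Gregorian equivalent of JDN 2332261 is 30 May 1673.
In the Hebrew calendar that day is Sivan 15, 5433 AM.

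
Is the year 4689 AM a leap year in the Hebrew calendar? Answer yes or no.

Hebrew year 4689 is year 15 of its 19-year Metonic cycle; leap years are at positions 3, 6, 8, 11, 14, 17, 19, so it is a common year (12 months).

no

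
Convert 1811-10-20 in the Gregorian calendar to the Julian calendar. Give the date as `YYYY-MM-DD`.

1811-10-08

At this point the Julian calendar is 12 days behind the Gregorian.
20 October 1811 Gregorian − 12 days → 8 October 1811 Julian.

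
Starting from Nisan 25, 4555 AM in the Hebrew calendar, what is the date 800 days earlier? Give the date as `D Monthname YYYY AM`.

Counting 800 days back from JDN 2011540 reaches JDN 2010740, which is 21 Shevat 4553 AM.

21 Shevat 4553 AM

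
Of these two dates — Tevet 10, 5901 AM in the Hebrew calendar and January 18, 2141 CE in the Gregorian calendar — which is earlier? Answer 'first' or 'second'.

First date → JDN 2503033; second date → JDN 2503062.
JDN 2503033 < JDN 2503062, so the first date is earlier.

first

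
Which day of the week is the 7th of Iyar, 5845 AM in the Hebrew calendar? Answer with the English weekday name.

Equivalently 2 May 2085 Gregorian, JDN 2482713.
Since JDN mod 7 = 2 (0 = Monday), the day is Wednesday.

Wednesday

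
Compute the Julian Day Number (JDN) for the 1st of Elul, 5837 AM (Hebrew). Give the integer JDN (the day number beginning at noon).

2479901

Equivalently 20 August 2077 (Gregorian).
JDN 2400001 is 17 November 1858 CE (Gregorian), MJD 0; the target day is +79900 days from there, so JDN = 2479901.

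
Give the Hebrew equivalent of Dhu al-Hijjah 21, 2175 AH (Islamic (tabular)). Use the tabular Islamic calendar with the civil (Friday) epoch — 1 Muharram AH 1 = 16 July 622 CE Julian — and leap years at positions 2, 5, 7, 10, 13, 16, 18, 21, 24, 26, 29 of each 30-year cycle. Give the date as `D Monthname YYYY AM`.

Julian Day Number of the source date = 2719178.
Converting JDN 2719178 to the Hebrew calendar gives 22 Tishrei 6493 AM.

22 Tishrei 6493 AM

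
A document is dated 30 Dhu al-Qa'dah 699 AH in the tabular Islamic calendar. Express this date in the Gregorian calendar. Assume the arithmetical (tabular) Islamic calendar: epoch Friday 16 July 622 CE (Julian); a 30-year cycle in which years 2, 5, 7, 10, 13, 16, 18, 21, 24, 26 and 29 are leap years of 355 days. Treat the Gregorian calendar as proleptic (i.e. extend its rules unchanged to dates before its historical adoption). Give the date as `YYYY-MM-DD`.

Julian Day Number of the source date = 2196112.
Converting JDN 2196112 to the Gregorian calendar gives 25 August 1300 CE.

1300-08-25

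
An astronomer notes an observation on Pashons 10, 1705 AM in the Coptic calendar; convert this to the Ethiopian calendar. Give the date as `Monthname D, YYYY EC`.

Ginbot 10, 1981 EC

Julian Day Number of the source date = 2447665.
Converting JDN 2447665 to the Ethiopian calendar gives 10 Ginbot 1981 EC.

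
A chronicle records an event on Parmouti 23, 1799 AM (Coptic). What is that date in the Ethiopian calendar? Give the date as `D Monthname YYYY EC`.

23 Miyazya 2075 EC

The source date corresponds to 1 May 2083 in the Gregorian calendar (JDN 2481981).
That day falls on 23 Miyazya 2075 EC in the Ethiopian calendar.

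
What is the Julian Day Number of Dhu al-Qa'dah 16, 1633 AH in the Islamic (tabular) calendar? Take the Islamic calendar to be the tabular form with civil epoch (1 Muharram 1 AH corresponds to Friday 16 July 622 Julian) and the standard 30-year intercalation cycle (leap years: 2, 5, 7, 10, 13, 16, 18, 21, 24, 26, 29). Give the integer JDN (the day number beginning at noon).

2527076

Equivalently 19 October 2206 (Gregorian).
JDN 2451545 is 1 January 2000 CE (Gregorian); the target day is +75531 days from there, so JDN = 2527076.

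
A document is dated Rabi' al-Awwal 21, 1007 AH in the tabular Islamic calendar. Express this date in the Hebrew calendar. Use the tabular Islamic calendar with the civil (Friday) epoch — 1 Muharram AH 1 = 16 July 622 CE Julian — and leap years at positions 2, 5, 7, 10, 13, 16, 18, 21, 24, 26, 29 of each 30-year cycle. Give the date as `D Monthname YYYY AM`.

22 Tishrei 5359 AM

The source date corresponds to 22 October 1598 in the Gregorian calendar (JDN 2305012).
That day falls on 22 Tishrei 5359 AM in the Hebrew calendar.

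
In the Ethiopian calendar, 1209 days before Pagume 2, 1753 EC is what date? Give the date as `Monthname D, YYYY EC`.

JDN of Pagume 2, 1753 EC = 2364500.
2364500 − 1209 = 2363291.
JDN 2363291 in the Ethiopian calendar is Ginbot 9, 1750 EC.

Ginbot 9, 1750 EC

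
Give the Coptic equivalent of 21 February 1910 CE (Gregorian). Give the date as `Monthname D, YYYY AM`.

Meshir 14, 1626 AM

Both dates share Julian Day Number 2418724; in the Coptic calendar that is 14 Meshir 1626 AM.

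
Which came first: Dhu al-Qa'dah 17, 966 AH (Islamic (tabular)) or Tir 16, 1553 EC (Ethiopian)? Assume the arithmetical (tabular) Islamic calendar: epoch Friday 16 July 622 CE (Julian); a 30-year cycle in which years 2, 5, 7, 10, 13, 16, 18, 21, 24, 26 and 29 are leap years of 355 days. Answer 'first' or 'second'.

first

The two dates have Julian Day Numbers 2290715 and 2291224 respectively.
Since 2290715 < 2291224, the first date comes first.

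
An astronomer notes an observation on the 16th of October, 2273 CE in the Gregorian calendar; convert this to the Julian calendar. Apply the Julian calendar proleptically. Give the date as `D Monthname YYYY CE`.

At this point the Julian calendar is 15 days behind the Gregorian.
16 October 2273 Gregorian − 15 days → 1 October 2273 Julian.

1 October 2273 CE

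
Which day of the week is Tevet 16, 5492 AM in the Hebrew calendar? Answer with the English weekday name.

In the Gregorian calendar this is 14 January 1732 (JDN 2353673).
JDN 2353673 mod 7 = 0, and JDN 0 was a Monday, so this is a Monday.

Monday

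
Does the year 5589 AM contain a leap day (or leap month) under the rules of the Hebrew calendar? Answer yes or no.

yes

Hebrew year 5589 is year 3 of its 19-year Metonic cycle; leap years are at positions 3, 6, 8, 11, 14, 17, 19, so it is a leap year (13 months).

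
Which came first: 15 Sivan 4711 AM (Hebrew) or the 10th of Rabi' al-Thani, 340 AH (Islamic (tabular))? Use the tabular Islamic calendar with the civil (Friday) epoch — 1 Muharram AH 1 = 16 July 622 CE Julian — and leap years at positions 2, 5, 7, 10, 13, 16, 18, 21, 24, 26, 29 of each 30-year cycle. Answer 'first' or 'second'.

Converting both to JDN: 2068553 vs 2068668; the smaller is the first.

first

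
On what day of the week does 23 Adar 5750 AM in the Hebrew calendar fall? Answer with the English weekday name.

This is JDN 2447971 (20 March 1990 Gregorian).
Since JDN mod 7 = 1 (0 = Monday), the day is Tuesday.

Tuesday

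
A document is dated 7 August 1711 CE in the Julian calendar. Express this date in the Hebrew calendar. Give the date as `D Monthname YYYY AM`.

3 Elul 5471 AM

Both dates share Julian Day Number 2346219; in the Hebrew calendar that is 3 Elul 5471 AM.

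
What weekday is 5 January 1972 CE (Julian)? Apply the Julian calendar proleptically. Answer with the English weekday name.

Tuesday

Equivalently 18 January 1972 Gregorian, JDN 2441335.
Since JDN mod 7 = 1 (0 = Monday), the day is Tuesday.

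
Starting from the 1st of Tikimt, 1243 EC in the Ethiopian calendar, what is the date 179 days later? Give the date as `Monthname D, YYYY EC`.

Megabit 30, 1243 EC

The starting date is JDN 2177891; 2177891 + 179 = 2178070.
JDN 2178070 corresponds to Megabit 30, 1243 EC.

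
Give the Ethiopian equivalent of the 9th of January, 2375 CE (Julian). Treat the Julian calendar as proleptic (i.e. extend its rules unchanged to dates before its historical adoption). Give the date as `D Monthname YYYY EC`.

The source date corresponds to 25 January 2375 in the Gregorian calendar (JDN 2588535).
That day falls on 14 Tir 2367 EC in the Ethiopian calendar.

14 Tir 2367 EC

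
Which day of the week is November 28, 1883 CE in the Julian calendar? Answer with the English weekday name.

This is JDN 2409155 (10 December 1883 Gregorian).
Since JDN mod 7 = 0 (0 = Monday), the day is Monday.

Monday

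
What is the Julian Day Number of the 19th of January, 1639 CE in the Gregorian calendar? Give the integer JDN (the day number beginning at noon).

JDN 2299161 is 15 October 1582 CE (Gregorian); the target day is +20550 days from there, so JDN = 2319711.

2319711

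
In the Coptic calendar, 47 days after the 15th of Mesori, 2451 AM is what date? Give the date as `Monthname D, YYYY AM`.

Counting 47 days forward from JDN 2720236 reaches JDN 2720283, which is Thout 26, 2452 AM.

Thout 26, 2452 AM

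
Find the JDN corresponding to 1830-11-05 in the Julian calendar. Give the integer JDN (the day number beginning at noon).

Equivalently 17 November 1830 (Gregorian).
JDN 2400001 is 17 November 1858 CE (Gregorian), MJD 0; the target day is −10227 days from there, so JDN = 2389774.

2389774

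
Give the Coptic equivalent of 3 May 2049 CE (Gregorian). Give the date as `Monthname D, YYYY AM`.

Julian Day Number of the source date = 2469565.
Converting JDN 2469565 to the Coptic calendar gives 25 Parmouti 1765 AM.

Parmouti 25, 1765 AM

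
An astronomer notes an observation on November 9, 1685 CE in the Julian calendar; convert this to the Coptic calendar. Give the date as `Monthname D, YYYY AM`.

Julian Day Number of the source date = 2336817.
Converting JDN 2336817 to the Coptic calendar gives 13 Hathor 1402 AM.

Hathor 13, 1402 AM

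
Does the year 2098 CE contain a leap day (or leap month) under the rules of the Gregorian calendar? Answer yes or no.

2098 is not divisible by 4, so it is a common year.

no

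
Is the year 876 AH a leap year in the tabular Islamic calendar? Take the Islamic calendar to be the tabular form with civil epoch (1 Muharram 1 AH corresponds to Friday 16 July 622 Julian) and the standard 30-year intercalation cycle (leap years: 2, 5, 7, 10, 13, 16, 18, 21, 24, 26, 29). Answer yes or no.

Year 876 AH is year 6 of its 30-year cycle; leap positions are 2, 5, 7, 10, 13, 16, 18, 21, 24, 26, 29, so it is a common year (354 days).

no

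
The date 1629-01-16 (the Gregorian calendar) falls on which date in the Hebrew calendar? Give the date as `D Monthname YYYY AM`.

21 Tevet 5389 AM

Both dates share Julian Day Number 2316056; in the Hebrew calendar that is 21 Tevet 5389 AM.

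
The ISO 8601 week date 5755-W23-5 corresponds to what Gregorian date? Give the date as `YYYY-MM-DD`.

5755-06-06

ISO week 1 of 5755 is the week containing the first Thursday of 5755.
Week 23, day 5 (Friday) lands on 5755-06-06.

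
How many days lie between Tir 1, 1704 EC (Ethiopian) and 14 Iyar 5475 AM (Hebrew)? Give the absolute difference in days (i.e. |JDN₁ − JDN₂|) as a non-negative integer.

JDN of the first date = 2346362.
JDN of the second date = 2347587.
|2347587 − 2346362| = 1225.

1225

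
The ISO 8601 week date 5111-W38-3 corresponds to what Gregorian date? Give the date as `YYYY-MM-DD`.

ISO week 1 of 5111 is the week containing the first Thursday of 5111.
Week 38, day 3 (Wednesday) lands on 5111-09-20.

5111-09-20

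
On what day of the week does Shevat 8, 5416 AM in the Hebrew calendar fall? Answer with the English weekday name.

In the Gregorian calendar this is 3 February 1656 (JDN 2325935).
JDN 2325935 mod 7 = 3, and JDN 0 was a Monday, so this is a Thursday.

Thursday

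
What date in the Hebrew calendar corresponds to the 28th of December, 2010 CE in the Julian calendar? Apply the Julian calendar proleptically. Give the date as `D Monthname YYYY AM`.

5 Shevat 5771 AM

Both dates share Julian Day Number 2455572; in the Hebrew calendar that is 5 Shevat 5771 AM.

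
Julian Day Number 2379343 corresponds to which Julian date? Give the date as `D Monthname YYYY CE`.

The Gregorian equivalent of JDN 2379343 is 27 April 1802.
In the Julian calendar that day is 15 April 1802 CE.

15 April 1802 CE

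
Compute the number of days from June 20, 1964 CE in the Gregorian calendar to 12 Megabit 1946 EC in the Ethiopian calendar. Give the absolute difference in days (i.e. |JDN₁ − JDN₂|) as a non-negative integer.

3744

First date → JDN 2438567; second date → JDN 2434823.
The interval is |2438567 − 2434823| = 3744 days.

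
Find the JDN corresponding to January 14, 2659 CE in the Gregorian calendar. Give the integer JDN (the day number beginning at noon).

JDN 2451545 is 1 January 2000 CE (Gregorian); the target day is +240708 days from there, so JDN = 2692253.

2692253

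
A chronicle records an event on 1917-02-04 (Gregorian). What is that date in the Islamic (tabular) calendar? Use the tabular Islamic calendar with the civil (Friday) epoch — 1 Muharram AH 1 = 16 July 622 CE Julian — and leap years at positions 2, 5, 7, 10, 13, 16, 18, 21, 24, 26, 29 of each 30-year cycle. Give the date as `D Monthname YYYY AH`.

11 Rabi' al-Thani 1335 AH

Both dates share Julian Day Number 2421264; in the tabular Islamic calendar that is 11 Rabi' al-Thani 1335 AH.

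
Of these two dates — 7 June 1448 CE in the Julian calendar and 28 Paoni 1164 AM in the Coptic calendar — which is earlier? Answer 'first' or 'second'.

first

First date → JDN 2250098; second date → JDN 2250113.
JDN 2250098 < JDN 2250113, so the first date is earlier.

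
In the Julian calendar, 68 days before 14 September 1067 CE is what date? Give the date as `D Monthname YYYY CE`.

Counting 68 days back from JDN 2111036 reaches JDN 2110968, which is 8 July 1067 CE.

8 July 1067 CE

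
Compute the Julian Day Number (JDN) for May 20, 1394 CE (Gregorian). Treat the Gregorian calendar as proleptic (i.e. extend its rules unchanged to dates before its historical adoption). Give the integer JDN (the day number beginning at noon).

2230348

JDN 2451545 is 1 January 2000 CE (Gregorian); the target day is −221197 days from there, so JDN = 2230348.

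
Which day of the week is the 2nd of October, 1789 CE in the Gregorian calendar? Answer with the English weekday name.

Friday

JDN 2374754 mod 7 = 4, and JDN 0 was a Monday, so this is a Friday.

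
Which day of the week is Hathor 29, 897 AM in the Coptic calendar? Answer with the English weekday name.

Tuesday

Equivalently 2 December 1180 Gregorian, JDN 2152382.
JDN 2152382 mod 7 = 1, and JDN 0 was a Monday, so this is a Tuesday.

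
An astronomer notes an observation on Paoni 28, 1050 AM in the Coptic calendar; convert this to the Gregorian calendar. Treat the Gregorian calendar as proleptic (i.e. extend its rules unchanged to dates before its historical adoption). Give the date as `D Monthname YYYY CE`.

Julian Day Number of the source date = 2208474.
Converting JDN 2208474 to the Gregorian calendar gives 30 June 1334 CE.

30 June 1334 CE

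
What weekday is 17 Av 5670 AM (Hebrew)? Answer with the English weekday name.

Equivalently 22 August 1910 Gregorian, JDN 2418906.
2418906 ≡ 0 (mod 7); counting from Monday = 0 gives Monday.

Monday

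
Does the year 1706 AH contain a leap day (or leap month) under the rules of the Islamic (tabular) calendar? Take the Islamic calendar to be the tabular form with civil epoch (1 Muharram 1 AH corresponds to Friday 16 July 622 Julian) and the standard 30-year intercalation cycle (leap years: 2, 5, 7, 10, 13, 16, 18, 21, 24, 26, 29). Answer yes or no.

yes

Year 1706 AH is year 26 of its 30-year cycle; leap positions are 2, 5, 7, 10, 13, 16, 18, 21, 24, 26, 29, so it is a leap year (355 days).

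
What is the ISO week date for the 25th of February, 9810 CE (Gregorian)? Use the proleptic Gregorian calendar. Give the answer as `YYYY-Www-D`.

The weekday is Sunday (ISO weekday 7).
That Sunday belongs to ISO week 8 of ISO year 9810.

9810-W08-7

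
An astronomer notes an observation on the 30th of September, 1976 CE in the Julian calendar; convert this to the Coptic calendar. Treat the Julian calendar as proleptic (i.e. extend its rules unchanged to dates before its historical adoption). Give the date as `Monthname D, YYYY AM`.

Paopi 3, 1693 AM

Julian Day Number of the source date = 2443065.
Converting JDN 2443065 to the Coptic calendar gives 3 Paopi 1693 AM.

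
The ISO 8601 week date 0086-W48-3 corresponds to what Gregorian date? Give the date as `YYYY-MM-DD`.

ISO week 1 of 86 is the week containing the first Thursday of 86.
Week 48, day 3 (Wednesday) lands on 0086-11-27.

0086-11-27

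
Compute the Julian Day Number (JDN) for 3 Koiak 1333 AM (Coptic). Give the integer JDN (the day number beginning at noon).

In the Gregorian calendar the same day is 9 December 1616.
JDN 2299161 is 15 October 1582 CE (Gregorian); the target day is +12474 days from there, so JDN = 2311635.

2311635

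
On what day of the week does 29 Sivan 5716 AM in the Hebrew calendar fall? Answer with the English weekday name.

Friday

Equivalently 8 June 1956 Gregorian, JDN 2435633.
JDN 2435633 mod 7 = 4, and JDN 0 was a Monday, so this is a Friday.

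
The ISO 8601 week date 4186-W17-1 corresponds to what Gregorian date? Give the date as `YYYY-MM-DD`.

ISO week 1 of 4186 is the week containing the first Thursday of 4186.
Week 17, day 1 (Monday) lands on 4186-04-24.

4186-04-24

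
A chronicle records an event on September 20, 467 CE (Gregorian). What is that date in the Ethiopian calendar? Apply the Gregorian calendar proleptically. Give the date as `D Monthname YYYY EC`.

21 Meskerem 460 EC

Julian Day Number of the source date = 1891891.
Converting JDN 1891891 to the Ethiopian calendar gives 21 Meskerem 460 EC.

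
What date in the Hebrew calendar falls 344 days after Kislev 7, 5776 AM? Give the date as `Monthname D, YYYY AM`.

Tishrei 26, 5777 AM

Counting 344 days forward from JDN 2457346 reaches JDN 2457690, which is Tishrei 26, 5777 AM.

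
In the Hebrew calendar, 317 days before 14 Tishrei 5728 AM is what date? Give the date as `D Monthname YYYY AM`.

JDN of 14 Tishrei 5728 AM = 2439782.
2439782 − 317 = 2439465.
JDN 2439465 in the Hebrew calendar is 22 Kislev 5727 AM.

22 Kislev 5727 AM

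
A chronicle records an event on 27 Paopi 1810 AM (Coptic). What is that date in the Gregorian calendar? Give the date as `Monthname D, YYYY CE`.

Julian Day Number of the source date = 2485823.
Converting JDN 2485823 to the Gregorian calendar gives 6 November 2093 CE.

November 6, 2093 CE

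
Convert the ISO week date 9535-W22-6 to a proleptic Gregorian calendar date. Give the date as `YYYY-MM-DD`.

ISO week 1 of 9535 is the week containing the first Thursday of 9535.
Week 22, day 6 (Saturday) lands on 9535-06-01.

9535-06-01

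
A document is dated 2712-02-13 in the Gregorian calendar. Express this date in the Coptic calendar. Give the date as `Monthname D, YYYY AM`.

Both dates share Julian Day Number 2711640; in the Coptic calendar that is 29 Tobi 2428 AM.

Tobi 29, 2428 AM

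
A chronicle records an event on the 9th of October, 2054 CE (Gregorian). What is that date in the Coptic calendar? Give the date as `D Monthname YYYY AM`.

29 Thout 1771 AM

Julian Day Number of the source date = 2471550.
Converting JDN 2471550 to the Coptic calendar gives 29 Thout 1771 AM.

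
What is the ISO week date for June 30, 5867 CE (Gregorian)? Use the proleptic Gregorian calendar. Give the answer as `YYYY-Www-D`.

5867-W26-7

The weekday is Sunday (ISO weekday 7).
That Sunday belongs to ISO week 26 of ISO year 5867.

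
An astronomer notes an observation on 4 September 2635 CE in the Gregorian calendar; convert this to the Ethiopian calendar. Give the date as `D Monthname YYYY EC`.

Julian Day Number of the source date = 2683720.
Converting JDN 2683720 to the Ethiopian calendar gives 24 Nehase 2627 EC.

24 Nehase 2627 EC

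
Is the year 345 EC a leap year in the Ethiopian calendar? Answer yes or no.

no

345 mod 4 = 1; in the Ethiopian calendar a year is leap when year mod 4 = 3, so it is a common year.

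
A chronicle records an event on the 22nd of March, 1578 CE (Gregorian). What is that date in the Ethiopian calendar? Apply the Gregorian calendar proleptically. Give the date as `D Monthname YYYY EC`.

16 Megabit 1570 EC

Julian Day Number of the source date = 2297493.
Converting JDN 2297493 to the Ethiopian calendar gives 16 Megabit 1570 EC.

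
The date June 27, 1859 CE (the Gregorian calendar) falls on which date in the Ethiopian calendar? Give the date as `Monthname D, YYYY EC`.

Sene 21, 1851 EC

Both dates share Julian Day Number 2400223; in the Ethiopian calendar that is 21 Sene 1851 EC.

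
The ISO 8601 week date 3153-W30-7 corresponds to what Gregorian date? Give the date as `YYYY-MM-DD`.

ISO week 1 of 3153 is the week containing the first Thursday of 3153.
Week 30, day 7 (Sunday) lands on 3153-07-26.

3153-07-26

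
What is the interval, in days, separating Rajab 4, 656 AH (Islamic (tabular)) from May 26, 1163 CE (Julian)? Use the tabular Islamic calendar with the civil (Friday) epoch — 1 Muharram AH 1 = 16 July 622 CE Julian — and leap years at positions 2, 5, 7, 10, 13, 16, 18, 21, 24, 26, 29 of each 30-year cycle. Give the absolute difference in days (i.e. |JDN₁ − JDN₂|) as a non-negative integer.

34741

First date → JDN 2180730; second date → JDN 2145989.
The interval is |2180730 − 2145989| = 34741 days.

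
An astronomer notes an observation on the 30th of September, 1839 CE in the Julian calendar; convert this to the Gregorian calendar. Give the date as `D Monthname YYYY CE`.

At this point the Julian calendar is 12 days behind the Gregorian.
30 September 1839 Julian + 12 days → 12 October 1839 Gregorian.

12 October 1839 CE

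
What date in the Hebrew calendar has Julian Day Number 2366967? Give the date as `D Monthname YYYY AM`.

22 Sivan 5528 AM

The Gregorian equivalent of JDN 2366967 is 7 June 1768.
In the Hebrew calendar that day is 22 Sivan 5528 AM.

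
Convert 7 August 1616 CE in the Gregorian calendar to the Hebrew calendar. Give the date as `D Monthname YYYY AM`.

Julian Day Number of the source date = 2311511.
Converting JDN 2311511 to the Hebrew calendar gives 24 Av 5376 AM.

24 Av 5376 AM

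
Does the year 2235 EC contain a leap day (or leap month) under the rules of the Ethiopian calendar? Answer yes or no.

yes

2235 mod 4 = 3; in the Ethiopian calendar a year is leap when year mod 4 = 3, so it is a leap year.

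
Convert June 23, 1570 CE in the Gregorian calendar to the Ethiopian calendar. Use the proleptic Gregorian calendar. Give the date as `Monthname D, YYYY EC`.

Sene 19, 1562 EC

Both dates share Julian Day Number 2294664; in the Ethiopian calendar that is 19 Sene 1562 EC.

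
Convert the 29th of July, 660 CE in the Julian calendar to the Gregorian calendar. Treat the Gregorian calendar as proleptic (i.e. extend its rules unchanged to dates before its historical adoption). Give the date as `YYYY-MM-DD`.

0660-08-01

At this point the Julian calendar is 3 days behind the Gregorian.
29 July 660 Julian + 3 days → 1 August 660 Gregorian.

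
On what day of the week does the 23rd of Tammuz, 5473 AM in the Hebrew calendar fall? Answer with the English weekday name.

Monday

This is JDN 2346918 (17 July 1713 Gregorian).
2346918 ≡ 0 (mod 7); counting from Monday = 0 gives Monday.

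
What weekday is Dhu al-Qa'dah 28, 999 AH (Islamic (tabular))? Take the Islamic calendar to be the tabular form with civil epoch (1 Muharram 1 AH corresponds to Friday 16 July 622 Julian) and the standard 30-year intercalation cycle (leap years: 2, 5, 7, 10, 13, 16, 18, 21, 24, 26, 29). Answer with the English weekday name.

Tuesday

In the Gregorian calendar this is 17 September 1591 (JDN 2302420).
Since JDN mod 7 = 1 (0 = Monday), the day is Tuesday.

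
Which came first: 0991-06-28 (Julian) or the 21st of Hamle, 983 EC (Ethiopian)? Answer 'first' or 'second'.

First date → JDN 2083199; second date → JDN 2083216.
JDN 2083199 < JDN 2083216, so the first date is earlier.

first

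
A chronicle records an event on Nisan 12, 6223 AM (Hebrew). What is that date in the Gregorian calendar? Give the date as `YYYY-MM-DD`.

Both dates share Julian Day Number 2620744; in the Gregorian calendar that is 2 April 2463 CE.

2463-04-02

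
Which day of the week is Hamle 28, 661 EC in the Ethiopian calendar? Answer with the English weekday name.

This is JDN 1965613 (25 July 669 Gregorian).
JDN 1965613 mod 7 = 6, and JDN 0 was a Monday, so this is a Sunday.

Sunday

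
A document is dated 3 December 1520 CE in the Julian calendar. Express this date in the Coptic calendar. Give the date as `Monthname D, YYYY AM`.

Koiak 7, 1237 AM

Julian Day Number of the source date = 2276575.
Converting JDN 2276575 to the Coptic calendar gives 7 Koiak 1237 AM.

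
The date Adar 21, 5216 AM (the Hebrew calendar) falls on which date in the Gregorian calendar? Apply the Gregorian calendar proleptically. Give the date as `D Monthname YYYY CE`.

Julian Day Number of the source date = 2252919.
Converting JDN 2252919 to the Gregorian calendar gives 7 March 1456 CE.

7 March 1456 CE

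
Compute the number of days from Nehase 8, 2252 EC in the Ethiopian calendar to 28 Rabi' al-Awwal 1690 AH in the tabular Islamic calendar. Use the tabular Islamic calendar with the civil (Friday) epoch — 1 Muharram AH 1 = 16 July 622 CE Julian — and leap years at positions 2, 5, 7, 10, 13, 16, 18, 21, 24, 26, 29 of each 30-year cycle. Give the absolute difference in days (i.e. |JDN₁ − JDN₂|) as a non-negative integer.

315

JDN of the first date = 2546736.
JDN of the second date = 2547051.
|2547051 − 2546736| = 315.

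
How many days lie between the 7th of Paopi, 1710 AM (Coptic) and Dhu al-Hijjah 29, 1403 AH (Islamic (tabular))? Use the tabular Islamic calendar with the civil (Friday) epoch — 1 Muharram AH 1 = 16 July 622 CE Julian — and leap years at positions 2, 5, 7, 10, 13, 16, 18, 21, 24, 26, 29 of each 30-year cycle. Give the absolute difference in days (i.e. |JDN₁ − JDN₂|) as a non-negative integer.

3663

First date → JDN 2449278; second date → JDN 2445615.
The interval is |2449278 − 2445615| = 3663 days.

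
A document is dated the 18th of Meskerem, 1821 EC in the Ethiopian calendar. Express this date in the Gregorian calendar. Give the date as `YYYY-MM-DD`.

1828-09-27

Julian Day Number of the source date = 2388993.
Converting JDN 2388993 to the Gregorian calendar gives 27 September 1828 CE.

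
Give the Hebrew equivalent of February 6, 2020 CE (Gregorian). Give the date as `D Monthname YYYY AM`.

11 Shevat 5780 AM

Julian Day Number of the source date = 2458886.
Converting JDN 2458886 to the Hebrew calendar gives 11 Shevat 5780 AM.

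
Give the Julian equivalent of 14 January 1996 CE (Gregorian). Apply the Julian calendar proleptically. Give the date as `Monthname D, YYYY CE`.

January 1, 1996 CE

For dates in this range the Gregorian date is 13 days ahead of the Julian.
14 January 1996 Gregorian − 13 days → 1 January 1996 Julian.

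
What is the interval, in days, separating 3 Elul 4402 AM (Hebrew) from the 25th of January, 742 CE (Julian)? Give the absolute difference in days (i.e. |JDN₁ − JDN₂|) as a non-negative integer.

36334

JDN of the first date = 1955764.
JDN of the second date = 1992098.
|1992098 − 1955764| = 36334.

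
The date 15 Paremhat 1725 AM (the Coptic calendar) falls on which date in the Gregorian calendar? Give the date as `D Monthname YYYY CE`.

24 March 2009 CE

Julian Day Number of the source date = 2454915.
Converting JDN 2454915 to the Gregorian calendar gives 24 March 2009 CE.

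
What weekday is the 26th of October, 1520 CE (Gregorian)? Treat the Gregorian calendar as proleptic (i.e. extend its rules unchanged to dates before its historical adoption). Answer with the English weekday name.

Tuesday

Since JDN mod 7 = 1 (0 = Monday), the day is Tuesday.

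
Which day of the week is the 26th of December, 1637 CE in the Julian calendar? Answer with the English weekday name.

Tuesday

Equivalently 5 January 1638 Gregorian, JDN 2319332.
2319332 ≡ 1 (mod 7); counting from Monday = 0 gives Tuesday.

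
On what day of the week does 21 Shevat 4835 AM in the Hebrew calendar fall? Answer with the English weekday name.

This is JDN 2113742 (16 February 1075 Gregorian).
Since JDN mod 7 = 1 (0 = Monday), the day is Tuesday.

Tuesday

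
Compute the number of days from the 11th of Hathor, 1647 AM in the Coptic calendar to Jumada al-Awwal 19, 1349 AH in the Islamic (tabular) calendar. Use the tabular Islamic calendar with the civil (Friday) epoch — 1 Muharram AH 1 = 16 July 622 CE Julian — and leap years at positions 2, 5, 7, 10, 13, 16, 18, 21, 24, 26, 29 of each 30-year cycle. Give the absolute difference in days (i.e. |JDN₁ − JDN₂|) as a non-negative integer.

JDN of the first date = 2426301.
JDN of the second date = 2426262.
|2426262 − 2426301| = 39.

39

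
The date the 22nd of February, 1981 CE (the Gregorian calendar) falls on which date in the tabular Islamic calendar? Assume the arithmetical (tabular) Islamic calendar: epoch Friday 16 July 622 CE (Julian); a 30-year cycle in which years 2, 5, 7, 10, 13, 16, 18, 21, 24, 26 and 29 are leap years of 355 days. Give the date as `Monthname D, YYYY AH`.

Both dates share Julian Day Number 2444658; in the tabular Islamic calendar that is 17 Rabi' al-Thani 1401 AH.

Rabi' al-Thani 17, 1401 AH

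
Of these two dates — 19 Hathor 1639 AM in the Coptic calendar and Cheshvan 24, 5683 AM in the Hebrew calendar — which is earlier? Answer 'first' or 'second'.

second

Converting both to JDN: 2423387 vs 2423374; the smaller is the second.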